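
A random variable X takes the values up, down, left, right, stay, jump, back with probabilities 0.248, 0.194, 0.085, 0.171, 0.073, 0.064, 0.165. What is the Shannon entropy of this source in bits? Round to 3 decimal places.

H = −Σ pᵢ log₂ pᵢ.
−0.248·log₂(0.248) = 0.4989
−0.194·log₂(0.194) = 0.4590
−0.085·log₂(0.085) = 0.3023
−0.171·log₂(0.171) = 0.4357
−0.073·log₂(0.073) = 0.2756
−0.064·log₂(0.064) = 0.2538
−0.165·log₂(0.165) = 0.4289
Sum ≈ 2.6542 → 2.654 bits.

2.654 bits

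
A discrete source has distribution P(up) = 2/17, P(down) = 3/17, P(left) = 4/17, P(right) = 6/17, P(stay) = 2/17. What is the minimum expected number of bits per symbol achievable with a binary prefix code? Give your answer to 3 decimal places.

2.235 bits/symbol

Repeatedly combine the two least-probable nodes; the expected code length is the sum of the merged weights.
merge 2/17 + 2/17 → 4/17
merge 3/17 + 4/17 → 7/17
merge 4/17 + 6/17 → 10/17
merge 7/17 + 10/17 → 1
L = 4/17 + 7/17 + 10/17 + 1 = 38/17 ≈ 2.235 bits/symbol.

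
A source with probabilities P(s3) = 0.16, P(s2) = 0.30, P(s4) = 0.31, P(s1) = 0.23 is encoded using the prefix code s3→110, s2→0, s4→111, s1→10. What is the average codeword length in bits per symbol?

L̄ = Σ pᵢ·ℓᵢ = 0.16·3 + 0.30·1 + 0.31·3 + 0.23·2 = 2.17 bits/symbol.

2.17 bits/symbol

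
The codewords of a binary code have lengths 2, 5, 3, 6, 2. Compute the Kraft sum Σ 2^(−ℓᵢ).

0.671875

With common denominator 2^6 = 64: Σ 2^(−ℓᵢ) = 16/64 + 2/64 + 8/64 + 1/64 + 16/64 = 43/64 = 0.671875.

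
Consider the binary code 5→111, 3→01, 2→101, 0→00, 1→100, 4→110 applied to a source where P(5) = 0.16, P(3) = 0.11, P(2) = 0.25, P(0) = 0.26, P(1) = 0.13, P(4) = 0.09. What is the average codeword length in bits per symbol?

2.63 bits/symbol

L̄ = Σ pᵢ·ℓᵢ = 0.16·3 + 0.11·2 + 0.25·3 + 0.26·2 + 0.13·3 + 0.09·3 = 2.63 bits/symbol.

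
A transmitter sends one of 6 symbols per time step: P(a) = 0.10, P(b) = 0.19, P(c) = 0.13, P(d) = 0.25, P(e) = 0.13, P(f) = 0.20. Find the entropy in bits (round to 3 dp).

2.517 bits

H = −Σ pᵢ log₂ pᵢ.
−0.10·log₂(0.10) = 0.3322
−0.19·log₂(0.19) = 0.4552
−0.13·log₂(0.13) = 0.3826
−0.25·log₂(0.25) = 0.5000
−0.13·log₂(0.13) = 0.3826
−0.20·log₂(0.20) = 0.4644
Sum ≈ 2.5171 → 2.517 bits.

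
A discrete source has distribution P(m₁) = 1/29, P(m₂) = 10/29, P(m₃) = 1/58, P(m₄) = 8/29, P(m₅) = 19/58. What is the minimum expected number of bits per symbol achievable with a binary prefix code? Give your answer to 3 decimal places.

Repeatedly combine the two least-probable nodes; the expected code length is the sum of the merged weights.
merge 1/58 + 1/29 → 3/58
merge 3/58 + 8/29 → 19/58
merge 19/58 + 19/58 → 19/29
merge 10/29 + 19/29 → 1
L = 3/58 + 19/58 + 19/29 + 1 = 59/29 ≈ 2.034 bits/symbol.

2.034 bits/symbol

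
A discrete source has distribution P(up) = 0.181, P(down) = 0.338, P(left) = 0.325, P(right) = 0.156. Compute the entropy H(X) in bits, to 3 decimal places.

1.920 bits

H = −Σ pᵢ log₂ pᵢ.
−0.181·log₂(0.181) = 0.4463
−0.338·log₂(0.338) = 0.5289
−0.325·log₂(0.325) = 0.5270
−0.156·log₂(0.156) = 0.4181
Sum ≈ 1.9204 → 1.920 bits.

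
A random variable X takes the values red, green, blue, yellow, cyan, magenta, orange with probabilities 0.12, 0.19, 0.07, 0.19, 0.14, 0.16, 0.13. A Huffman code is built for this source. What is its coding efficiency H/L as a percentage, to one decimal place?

Entropy H = −Σ p log₂ p ≈ 2.7488 bits.
Huffman merges: 7/100+3/25→19/100; 13/100+7/50→27/100; 4/25+19/100→7/20; 19/100+19/100→19/50; 27/100+7/20→31/50; 19/50+31/50→1. L = 281/100 ≈ 2.8100.
Efficiency = H/L = 2.7488/2.8100 = 97.8%.

97.8%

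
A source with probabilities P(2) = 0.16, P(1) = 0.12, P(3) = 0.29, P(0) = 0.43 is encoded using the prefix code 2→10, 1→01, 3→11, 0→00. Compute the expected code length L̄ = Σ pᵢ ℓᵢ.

L̄ = Σ pᵢ·ℓᵢ = 0.16·2 + 0.12·2 + 0.29·2 + 0.43·2 = 2 bits/symbol.

2 bits/symbol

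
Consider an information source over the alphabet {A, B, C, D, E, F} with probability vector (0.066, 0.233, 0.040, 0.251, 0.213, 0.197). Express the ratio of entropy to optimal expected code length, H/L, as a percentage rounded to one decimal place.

98.5%

Entropy H = −Σ p log₂ p ≈ 2.3717 bits.
Huffman merges: 1/25+33/500→53/500; 53/500+197/1000→303/1000; 213/1000+233/1000→223/500; 251/1000+303/1000→277/500; 223/500+277/500→1. L = 2409/1000 ≈ 2.4090.
Efficiency = H/L = 2.3717/2.4090 = 98.5%.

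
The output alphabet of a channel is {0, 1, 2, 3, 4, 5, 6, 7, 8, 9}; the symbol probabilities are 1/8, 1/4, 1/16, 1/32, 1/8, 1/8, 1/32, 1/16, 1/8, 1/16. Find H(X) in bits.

3.0625 bits

Each probability is a power of 1/2, so log₂(1/p) is an integer.
H = Σ p·log₂(1/p) = 1/8·3 + 1/4·2 + 1/16·4 + 1/32·5 + 1/8·3 + 1/8·3 + 1/32·5 + 1/16·4 + 1/8·3 + 1/16·4 = 3.0625 bits.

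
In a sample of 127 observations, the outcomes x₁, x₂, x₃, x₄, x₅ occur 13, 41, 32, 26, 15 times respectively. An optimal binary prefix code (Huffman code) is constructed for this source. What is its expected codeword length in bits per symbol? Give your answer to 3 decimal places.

Probabilities are the counts divided by 127.
Repeatedly combine the two least-probable nodes; the expected code length is the sum of the merged weights.
merge 13/127 + 15/127 → 28/127
merge 26/127 + 28/127 → 54/127
merge 32/127 + 41/127 → 73/127
merge 54/127 + 73/127 → 1
L = 28/127 + 54/127 + 73/127 + 1 = 282/127 ≈ 2.220 bits/symbol.

2.220 bits/symbol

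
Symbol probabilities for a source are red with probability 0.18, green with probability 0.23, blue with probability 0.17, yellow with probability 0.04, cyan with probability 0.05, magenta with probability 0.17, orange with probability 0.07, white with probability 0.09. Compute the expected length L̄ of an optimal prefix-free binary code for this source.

2.84 bits/symbol

Repeatedly combine the two least-probable nodes; the expected code length is the sum of the merged weights.
merge 1/25 + 1/20 → 9/100
merge 7/100 + 9/100 → 4/25
merge 9/100 + 4/25 → 1/4
merge 17/100 + 17/100 → 17/50
merge 9/50 + 23/100 → 41/100
merge 1/4 + 17/50 → 59/100
merge 41/100 + 59/100 → 1
L = 9/100 + 4/25 + 1/4 + 17/50 + 41/100 + 59/100 + 1 = 71/25 = 2.84 bits/symbol.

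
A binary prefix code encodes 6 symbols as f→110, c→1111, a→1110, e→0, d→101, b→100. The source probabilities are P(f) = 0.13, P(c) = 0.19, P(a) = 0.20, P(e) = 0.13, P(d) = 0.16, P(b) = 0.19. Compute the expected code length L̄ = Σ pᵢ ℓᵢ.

L̄ = Σ pᵢ·ℓᵢ = 0.13·3 + 0.19·4 + 0.20·4 + 0.13·1 + 0.16·3 + 0.19·3 = 3.13 bits/symbol.

3.13 bits/symbol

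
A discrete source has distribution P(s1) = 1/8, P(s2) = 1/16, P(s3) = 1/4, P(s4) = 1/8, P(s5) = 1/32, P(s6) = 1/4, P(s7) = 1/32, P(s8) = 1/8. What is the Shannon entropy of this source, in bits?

2.6875 bits

Each probability is a power of 1/2, so log₂(1/p) is an integer.
H = Σ p·log₂(1/p) = 1/8·3 + 1/16·4 + 1/4·2 + 1/8·3 + 1/32·5 + 1/4·2 + 1/32·5 + 1/8·3 = 2.6875 bits.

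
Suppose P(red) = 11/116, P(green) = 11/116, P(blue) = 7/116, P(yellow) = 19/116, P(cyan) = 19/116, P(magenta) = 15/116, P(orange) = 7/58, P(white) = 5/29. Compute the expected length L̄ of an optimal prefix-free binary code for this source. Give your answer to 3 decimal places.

Repeatedly combine the two least-probable nodes; the expected code length is the sum of the merged weights.
merge 7/116 + 11/116 → 9/58
merge 11/116 + 7/58 → 25/116
merge 15/116 + 9/58 → 33/116
merge 19/116 + 19/116 → 19/58
merge 5/29 + 25/116 → 45/116
merge 33/116 + 19/58 → 71/116
merge 45/116 + 71/116 → 1
L = 9/58 + 25/116 + 33/116 + 19/58 + 45/116 + 71/116 + 1 = 173/58 ≈ 2.983 bits/symbol.

2.983 bits/symbol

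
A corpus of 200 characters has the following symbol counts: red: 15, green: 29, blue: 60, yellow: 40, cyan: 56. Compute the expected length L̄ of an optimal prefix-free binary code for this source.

Probabilities are the counts divided by 200.
Repeatedly combine the two least-probable nodes; the expected code length is the sum of the merged weights.
merge 3/40 + 29/200 → 11/50
merge 1/5 + 11/50 → 21/50
merge 7/25 + 3/10 → 29/50
merge 21/50 + 29/50 → 1
L = 11/50 + 21/50 + 29/50 + 1 = 111/50 = 2.22 bits/symbol.

2.22 bits/symbol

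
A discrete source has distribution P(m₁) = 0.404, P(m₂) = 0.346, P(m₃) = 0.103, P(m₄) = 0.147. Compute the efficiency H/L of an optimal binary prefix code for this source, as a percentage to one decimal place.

Entropy H = −Σ p log₂ p ≈ 1.8024 bits.
Huffman merges: 103/1000+147/1000→1/4; 1/4+173/500→149/250; 101/250+149/250→1. L = 923/500 ≈ 1.8460.
Efficiency = H/L = 1.8024/1.8460 = 97.6%.

97.6%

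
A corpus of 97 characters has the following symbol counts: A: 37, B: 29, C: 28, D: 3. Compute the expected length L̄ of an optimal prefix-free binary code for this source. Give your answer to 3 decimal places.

1.938 bits/symbol

Probabilities are the counts divided by 97.
Repeatedly combine the two least-probable nodes; the expected code length is the sum of the merged weights.
merge 3/97 + 28/97 → 31/97
merge 29/97 + 31/97 → 60/97
merge 37/97 + 60/97 → 1
L = 31/97 + 60/97 + 1 = 188/97 ≈ 1.938 bits/symbol.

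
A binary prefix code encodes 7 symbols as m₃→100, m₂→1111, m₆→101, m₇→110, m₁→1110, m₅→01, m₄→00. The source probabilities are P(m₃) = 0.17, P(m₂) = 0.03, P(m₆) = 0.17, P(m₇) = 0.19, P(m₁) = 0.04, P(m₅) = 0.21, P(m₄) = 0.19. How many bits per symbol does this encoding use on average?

L̄ = Σ pᵢ·ℓᵢ = 0.17·3 + 0.03·4 + 0.17·3 + 0.19·3 + 0.04·4 + 0.21·2 + 0.19·2 = 2.67 bits/symbol.

2.67 bits/symbol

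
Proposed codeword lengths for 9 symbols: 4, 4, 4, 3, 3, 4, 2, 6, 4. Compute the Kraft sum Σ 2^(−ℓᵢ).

With common denominator 2^6 = 64: Σ 2^(−ℓᵢ) = 4/64 + 4/64 + 4/64 + 8/64 + 8/64 + 4/64 + 16/64 + 1/64 + 4/64 = 53/64 = 0.828125.

0.828125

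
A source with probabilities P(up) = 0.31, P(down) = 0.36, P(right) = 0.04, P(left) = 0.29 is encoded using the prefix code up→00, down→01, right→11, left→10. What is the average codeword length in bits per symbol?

2 bits/symbol

L̄ = Σ pᵢ·ℓᵢ = 0.31·2 + 0.36·2 + 0.04·2 + 0.29·2 = 2 bits/symbol.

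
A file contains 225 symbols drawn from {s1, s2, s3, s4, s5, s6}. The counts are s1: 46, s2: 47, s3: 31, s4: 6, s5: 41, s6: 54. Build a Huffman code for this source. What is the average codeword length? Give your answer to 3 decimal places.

2.511 bits/symbol

Probabilities are the counts divided by 225.
Repeatedly combine the two least-probable nodes; the expected code length is the sum of the merged weights.
merge 2/75 + 31/225 → 37/225
merge 37/225 + 41/225 → 26/75
merge 46/225 + 47/225 → 31/75
merge 6/25 + 26/75 → 44/75
merge 31/75 + 44/75 → 1
L = 37/225 + 26/75 + 31/75 + 44/75 + 1 = 113/45 ≈ 2.511 bits/symbol.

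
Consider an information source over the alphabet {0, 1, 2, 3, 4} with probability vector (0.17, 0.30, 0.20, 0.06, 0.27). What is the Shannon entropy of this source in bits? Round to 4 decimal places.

H = −Σ pᵢ log₂ pᵢ.
−0.17·log₂(0.17) = 0.4346
−0.30·log₂(0.30) = 0.5211
−0.20·log₂(0.20) = 0.4644
−0.06·log₂(0.06) = 0.2435
−0.27·log₂(0.27) = 0.5100
Sum ≈ 2.1736 → 2.1736 bits.

2.1736 bits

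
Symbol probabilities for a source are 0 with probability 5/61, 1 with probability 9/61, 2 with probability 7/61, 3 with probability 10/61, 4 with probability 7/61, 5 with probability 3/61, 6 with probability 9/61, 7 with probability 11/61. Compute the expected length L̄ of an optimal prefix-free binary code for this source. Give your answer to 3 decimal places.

2.951 bits/symbol

Repeatedly combine the two least-probable nodes; the expected code length is the sum of the merged weights.
merge 3/61 + 5/61 → 8/61
merge 7/61 + 7/61 → 14/61
merge 8/61 + 9/61 → 17/61
merge 9/61 + 10/61 → 19/61
merge 11/61 + 14/61 → 25/61
merge 17/61 + 19/61 → 36/61
merge 25/61 + 36/61 → 1
L = 8/61 + 14/61 + 17/61 + 19/61 + 25/61 + 36/61 + 1 = 180/61 ≈ 2.951 bits/symbol.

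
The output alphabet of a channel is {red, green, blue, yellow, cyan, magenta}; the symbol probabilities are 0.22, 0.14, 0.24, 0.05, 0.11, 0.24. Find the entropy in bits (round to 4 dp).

2.4323 bits

H = −Σ pᵢ log₂ pᵢ.
−0.22·log₂(0.22) = 0.4806
−0.14·log₂(0.14) = 0.3971
−0.24·log₂(0.24) = 0.4941
−0.05·log₂(0.05) = 0.2161
−0.11·log₂(0.11) = 0.3503
−0.24·log₂(0.24) = 0.4941
Sum ≈ 2.4323 → 2.4323 bits.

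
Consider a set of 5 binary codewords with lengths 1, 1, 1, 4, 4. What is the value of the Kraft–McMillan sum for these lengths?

With common denominator 2^4 = 16: Σ 2^(−ℓᵢ) = 8/16 + 8/16 + 8/16 + 1/16 + 1/16 = 26/16 = 1.625.

1.625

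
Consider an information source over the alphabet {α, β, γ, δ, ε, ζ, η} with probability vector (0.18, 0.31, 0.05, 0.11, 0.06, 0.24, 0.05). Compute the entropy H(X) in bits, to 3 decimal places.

2.489 bits

H = −Σ pᵢ log₂ pᵢ.
−0.18·log₂(0.18) = 0.4453
−0.31·log₂(0.31) = 0.5238
−0.05·log₂(0.05) = 0.2161
−0.11·log₂(0.11) = 0.3503
−0.06·log₂(0.06) = 0.2435
−0.24·log₂(0.24) = 0.4941
−0.05·log₂(0.05) = 0.2161
Sum ≈ 2.4892 → 2.489 bits.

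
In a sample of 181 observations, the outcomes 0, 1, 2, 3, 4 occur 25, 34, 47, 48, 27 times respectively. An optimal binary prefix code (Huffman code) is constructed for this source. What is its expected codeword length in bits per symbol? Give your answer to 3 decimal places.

2.287 bits/symbol

Probabilities are the counts divided by 181.
Repeatedly combine the two least-probable nodes; the expected code length is the sum of the merged weights.
merge 25/181 + 27/181 → 52/181
merge 34/181 + 47/181 → 81/181
merge 48/181 + 52/181 → 100/181
merge 81/181 + 100/181 → 1
L = 52/181 + 81/181 + 100/181 + 1 = 414/181 ≈ 2.287 bits/symbol.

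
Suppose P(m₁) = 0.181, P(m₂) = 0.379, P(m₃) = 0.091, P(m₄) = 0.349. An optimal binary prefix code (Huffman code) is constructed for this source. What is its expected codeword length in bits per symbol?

1.893 bits/symbol

Repeatedly combine the two least-probable nodes; the expected code length is the sum of the merged weights.
merge 91/1000 + 181/1000 → 34/125
merge 34/125 + 349/1000 → 621/1000
merge 379/1000 + 621/1000 → 1
L = 34/125 + 621/1000 + 1 = 1893/1000 = 1.893 bits/symbol.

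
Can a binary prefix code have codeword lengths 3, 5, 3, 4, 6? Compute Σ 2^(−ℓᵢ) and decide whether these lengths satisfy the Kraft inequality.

With common denominator 2^6 = 64: Σ 2^(−ℓᵢ) = 8/64 + 2/64 + 8/64 + 4/64 + 1/64 = 23/64 = 0.359375.
Kraft's inequality requires Σ ≤ 1; here Σ = 0.359375 ≤ 1, so such a prefix code exists.

0.359375; yes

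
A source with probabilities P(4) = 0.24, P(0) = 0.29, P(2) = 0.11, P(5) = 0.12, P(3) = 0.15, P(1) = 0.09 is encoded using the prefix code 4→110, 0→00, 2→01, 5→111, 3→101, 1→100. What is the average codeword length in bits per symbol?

L̄ = Σ pᵢ·ℓᵢ = 0.24·3 + 0.29·2 + 0.11·2 + 0.12·3 + 0.15·3 + 0.09·3 = 2.6 bits/symbol.

2.6 bits/symbol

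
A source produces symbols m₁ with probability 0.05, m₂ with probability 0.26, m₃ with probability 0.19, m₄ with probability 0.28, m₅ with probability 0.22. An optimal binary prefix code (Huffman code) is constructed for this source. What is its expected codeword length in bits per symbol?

Repeatedly combine the two least-probable nodes; the expected code length is the sum of the merged weights.
merge 1/20 + 19/100 → 6/25
merge 11/50 + 6/25 → 23/50
merge 13/50 + 7/25 → 27/50
merge 23/50 + 27/50 → 1
L = 6/25 + 23/50 + 27/50 + 1 = 56/25 = 2.24 bits/symbol.

2.24 bits/symbol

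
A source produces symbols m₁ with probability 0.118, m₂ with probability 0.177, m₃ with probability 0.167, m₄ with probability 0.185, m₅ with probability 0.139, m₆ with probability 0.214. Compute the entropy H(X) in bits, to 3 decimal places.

2.559 bits

H = −Σ pᵢ log₂ pᵢ.
−0.118·log₂(0.118) = 0.3638
−0.177·log₂(0.177) = 0.4422
−0.167·log₂(0.167) = 0.4312
−0.185·log₂(0.185) = 0.4504
−0.139·log₂(0.139) = 0.3957
−0.214·log₂(0.214) = 0.4760
Sum ≈ 2.5593 → 2.559 bits.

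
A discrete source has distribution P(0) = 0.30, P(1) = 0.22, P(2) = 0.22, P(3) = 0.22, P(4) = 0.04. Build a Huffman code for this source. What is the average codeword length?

2.26 bits/symbol

Repeatedly combine the two least-probable nodes; the expected code length is the sum of the merged weights.
merge 1/25 + 11/50 → 13/50
merge 11/50 + 11/50 → 11/25
merge 13/50 + 3/10 → 14/25
merge 11/25 + 14/25 → 1
L = 13/50 + 11/25 + 14/25 + 1 = 113/50 = 2.26 bits/symbol.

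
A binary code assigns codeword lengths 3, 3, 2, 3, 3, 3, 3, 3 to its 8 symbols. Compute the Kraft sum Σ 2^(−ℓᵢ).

1.125

With common denominator 2^3 = 8: Σ 2^(−ℓᵢ) = 1/8 + 1/8 + 2/8 + 1/8 + 1/8 + 1/8 + 1/8 + 1/8 = 9/8 = 1.125.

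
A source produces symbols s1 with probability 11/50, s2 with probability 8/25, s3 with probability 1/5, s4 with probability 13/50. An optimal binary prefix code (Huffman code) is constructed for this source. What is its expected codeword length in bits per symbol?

Repeatedly combine the two least-probable nodes; the expected code length is the sum of the merged weights.
merge 1/5 + 11/50 → 21/50
merge 13/50 + 8/25 → 29/50
merge 21/50 + 29/50 → 1
L = 21/50 + 29/50 + 1 = 2 bits/symbol.

2 bits/symbol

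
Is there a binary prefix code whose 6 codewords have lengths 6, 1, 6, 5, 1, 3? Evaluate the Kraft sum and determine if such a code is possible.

With common denominator 2^6 = 64: Σ 2^(−ℓᵢ) = 1/64 + 32/64 + 1/64 + 2/64 + 32/64 + 8/64 = 76/64 = 1.1875.
Kraft's inequality requires Σ ≤ 1; here Σ = 1.1875 > 1, so no such prefix code exists.

1.1875; no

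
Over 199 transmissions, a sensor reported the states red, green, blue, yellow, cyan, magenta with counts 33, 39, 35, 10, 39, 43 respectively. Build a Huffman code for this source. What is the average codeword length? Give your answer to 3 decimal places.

2.588 bits/symbol

Probabilities are the counts divided by 199.
Repeatedly combine the two least-probable nodes; the expected code length is the sum of the merged weights.
merge 10/199 + 33/199 → 43/199
merge 35/199 + 39/199 → 74/199
merge 39/199 + 43/199 → 82/199
merge 43/199 + 74/199 → 117/199
merge 82/199 + 117/199 → 1
L = 43/199 + 74/199 + 82/199 + 117/199 + 1 = 515/199 ≈ 2.588 bits/symbol.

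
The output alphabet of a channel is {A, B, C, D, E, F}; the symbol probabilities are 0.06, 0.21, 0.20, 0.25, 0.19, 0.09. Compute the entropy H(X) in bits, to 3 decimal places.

2.449 bits

H = −Σ pᵢ log₂ pᵢ.
−0.06·log₂(0.06) = 0.2435
−0.21·log₂(0.21) = 0.4728
−0.20·log₂(0.20) = 0.4644
−0.25·log₂(0.25) = 0.5000
−0.19·log₂(0.19) = 0.4552
−0.09·log₂(0.09) = 0.3127
Sum ≈ 2.4486 → 2.449 bits.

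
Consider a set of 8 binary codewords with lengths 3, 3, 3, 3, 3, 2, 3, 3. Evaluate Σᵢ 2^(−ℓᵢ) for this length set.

With common denominator 2^3 = 8: Σ 2^(−ℓᵢ) = 1/8 + 1/8 + 1/8 + 1/8 + 1/8 + 2/8 + 1/8 + 1/8 = 9/8 = 1.125.

1.125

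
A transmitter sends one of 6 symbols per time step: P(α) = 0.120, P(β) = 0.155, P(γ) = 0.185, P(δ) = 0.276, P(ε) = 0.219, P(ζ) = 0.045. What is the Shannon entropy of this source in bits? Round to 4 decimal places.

2.4281 bits

H = −Σ pᵢ log₂ pᵢ.
−0.120·log₂(0.120) = 0.3671
−0.155·log₂(0.155) = 0.4169
−0.185·log₂(0.185) = 0.4504
−0.276·log₂(0.276) = 0.5126
−0.219·log₂(0.219) = 0.4798
−0.045·log₂(0.045) = 0.2013
Sum ≈ 2.4281 → 2.4281 bits.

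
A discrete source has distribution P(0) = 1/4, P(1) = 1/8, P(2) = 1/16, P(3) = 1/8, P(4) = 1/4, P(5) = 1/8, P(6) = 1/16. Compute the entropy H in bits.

Each probability is a power of 1/2, so log₂(1/p) is an integer.
H = Σ p·log₂(1/p) = 1/4·2 + 1/8·3 + 1/16·4 + 1/8·3 + 1/4·2 + 1/8·3 + 1/16·4 = 2.625 bits.

2.625 bits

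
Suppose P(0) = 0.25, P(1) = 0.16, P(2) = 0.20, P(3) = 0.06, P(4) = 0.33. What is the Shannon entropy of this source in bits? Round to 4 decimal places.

H = −Σ pᵢ log₂ pᵢ.
−0.25·log₂(0.25) = 0.5000
−0.16·log₂(0.16) = 0.4230
−0.20·log₂(0.20) = 0.4644
−0.06·log₂(0.06) = 0.2435
−0.33·log₂(0.33) = 0.5278
Sum ≈ 2.1588 → 2.1588 bits.

2.1588 bits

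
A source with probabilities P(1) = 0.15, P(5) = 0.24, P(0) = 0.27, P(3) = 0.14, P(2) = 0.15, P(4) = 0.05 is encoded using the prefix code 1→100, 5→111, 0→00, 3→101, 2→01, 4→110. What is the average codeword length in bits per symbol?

2.58 bits/symbol

L̄ = Σ pᵢ·ℓᵢ = 0.15·3 + 0.24·3 + 0.27·2 + 0.14·3 + 0.15·2 + 0.05·3 = 2.58 bits/symbol.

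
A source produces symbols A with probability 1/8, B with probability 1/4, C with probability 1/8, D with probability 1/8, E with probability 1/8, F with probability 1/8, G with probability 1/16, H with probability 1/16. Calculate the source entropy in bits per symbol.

2.875 bits

Each probability is a power of 1/2, so log₂(1/p) is an integer.
H = Σ p·log₂(1/p) = 1/8·3 + 1/4·2 + 1/8·3 + 1/8·3 + 1/8·3 + 1/8·3 + 1/16·4 + 1/16·4 = 2.875 bits.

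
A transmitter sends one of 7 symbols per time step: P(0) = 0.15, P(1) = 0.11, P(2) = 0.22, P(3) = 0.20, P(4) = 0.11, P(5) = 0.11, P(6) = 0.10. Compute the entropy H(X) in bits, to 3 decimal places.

H = −Σ pᵢ log₂ pᵢ.
−0.15·log₂(0.15) = 0.4105
−0.11·log₂(0.11) = 0.3503
−0.22·log₂(0.22) = 0.4806
−0.20·log₂(0.20) = 0.4644
−0.11·log₂(0.11) = 0.3503
−0.11·log₂(0.11) = 0.3503
−0.10·log₂(0.10) = 0.3322
Sum ≈ 2.7386 → 2.739 bits.

2.739 bits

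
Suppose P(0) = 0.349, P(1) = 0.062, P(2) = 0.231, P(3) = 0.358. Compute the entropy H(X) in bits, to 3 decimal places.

1.798 bits

H = −Σ pᵢ log₂ pᵢ.
−0.349·log₂(0.349) = 0.5300
−0.062·log₂(0.062) = 0.2487
−0.231·log₂(0.231) = 0.4883
−0.358·log₂(0.358) = 0.5305
Sum ≈ 1.7976 → 1.798 bits.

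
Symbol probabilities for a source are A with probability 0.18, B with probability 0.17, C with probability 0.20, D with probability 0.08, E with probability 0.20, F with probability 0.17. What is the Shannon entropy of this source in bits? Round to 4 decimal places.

2.5348 bits

H = −Σ pᵢ log₂ pᵢ.
−0.18·log₂(0.18) = 0.4453
−0.17·log₂(0.17) = 0.4346
−0.20·log₂(0.20) = 0.4644
−0.08·log₂(0.08) = 0.2915
−0.20·log₂(0.20) = 0.4644
−0.17·log₂(0.17) = 0.4346
Sum ≈ 2.5348 → 2.5348 bits.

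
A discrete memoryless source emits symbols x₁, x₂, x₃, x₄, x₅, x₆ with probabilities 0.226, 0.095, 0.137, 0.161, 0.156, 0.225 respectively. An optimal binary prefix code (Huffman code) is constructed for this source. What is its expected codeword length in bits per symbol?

2.549 bits/symbol

Repeatedly combine the two least-probable nodes; the expected code length is the sum of the merged weights.
merge 19/200 + 137/1000 → 29/125
merge 39/250 + 161/1000 → 317/1000
merge 9/40 + 113/500 → 451/1000
merge 29/125 + 317/1000 → 549/1000
merge 451/1000 + 549/1000 → 1
L = 29/125 + 317/1000 + 451/1000 + 549/1000 + 1 = 2549/1000 = 2.549 bits/symbol.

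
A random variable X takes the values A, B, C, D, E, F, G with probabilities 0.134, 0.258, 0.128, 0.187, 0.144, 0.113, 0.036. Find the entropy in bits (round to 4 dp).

H = −Σ pᵢ log₂ pᵢ.
−0.134·log₂(0.134) = 0.3886
−0.258·log₂(0.258) = 0.5043
−0.128·log₂(0.128) = 0.3796
−0.187·log₂(0.187) = 0.4523
−0.144·log₂(0.144) = 0.4026
−0.113·log₂(0.113) = 0.3555
−0.036·log₂(0.036) = 0.1727
Sum ≈ 2.6555 → 2.6555 bits.

2.6555 bits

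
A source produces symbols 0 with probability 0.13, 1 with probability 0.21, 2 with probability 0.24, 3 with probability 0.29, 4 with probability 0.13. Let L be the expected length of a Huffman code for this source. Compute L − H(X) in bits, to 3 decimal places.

0.010 bits

Entropy H = −Σ p log₂ p ≈ 2.2501 bits.
Huffman merges: 13/100+13/100→13/50; 21/100+6/25→9/20; 13/50+29/100→11/20; 9/20+11/20→1. L = 113/50 ≈ 2.2600.
L − H = 2.2600 − 2.2501 = 0.010 bits.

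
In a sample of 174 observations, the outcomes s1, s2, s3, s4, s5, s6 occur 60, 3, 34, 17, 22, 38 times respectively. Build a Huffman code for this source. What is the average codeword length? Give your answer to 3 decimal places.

Probabilities are the counts divided by 174.
Repeatedly combine the two least-probable nodes; the expected code length is the sum of the merged weights.
merge 1/58 + 17/174 → 10/87
merge 10/87 + 11/87 → 7/29
merge 17/87 + 19/87 → 12/29
merge 7/29 + 10/29 → 17/29
merge 12/29 + 17/29 → 1
L = 10/87 + 7/29 + 12/29 + 17/29 + 1 = 205/87 ≈ 2.356 bits/symbol.

2.356 bits/symbol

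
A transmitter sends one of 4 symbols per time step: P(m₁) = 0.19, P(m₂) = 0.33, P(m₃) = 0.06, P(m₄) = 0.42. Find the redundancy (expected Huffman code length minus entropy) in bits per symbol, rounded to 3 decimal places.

Entropy H = −Σ p log₂ p ≈ 1.7522 bits.
Huffman merges: 3/50+19/100→1/4; 1/4+33/100→29/50; 21/50+29/50→1. L = 183/100 ≈ 1.8300.
L − H = 1.8300 − 1.7522 = 0.078 bits.

0.078 bits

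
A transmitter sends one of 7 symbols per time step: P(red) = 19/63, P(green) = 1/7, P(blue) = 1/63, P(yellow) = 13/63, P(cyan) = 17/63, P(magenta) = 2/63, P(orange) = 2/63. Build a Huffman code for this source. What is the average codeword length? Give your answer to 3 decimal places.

Repeatedly combine the two least-probable nodes; the expected code length is the sum of the merged weights.
merge 1/63 + 2/63 → 1/21
merge 2/63 + 1/21 → 5/63
merge 5/63 + 1/7 → 2/9
merge 13/63 + 2/9 → 3/7
merge 17/63 + 19/63 → 4/7
merge 3/7 + 4/7 → 1
L = 1/21 + 5/63 + 2/9 + 3/7 + 4/7 + 1 = 148/63 ≈ 2.349 bits/symbol.

2.349 bits/symbol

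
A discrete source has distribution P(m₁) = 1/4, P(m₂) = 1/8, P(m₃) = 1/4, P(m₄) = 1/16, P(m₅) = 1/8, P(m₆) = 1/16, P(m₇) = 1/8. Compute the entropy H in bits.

2.625 bits

Each probability is a power of 1/2, so log₂(1/p) is an integer.
H = Σ p·log₂(1/p) = 1/4·2 + 1/8·3 + 1/4·2 + 1/16·4 + 1/8·3 + 1/16·4 + 1/8·3 = 2.625 bits.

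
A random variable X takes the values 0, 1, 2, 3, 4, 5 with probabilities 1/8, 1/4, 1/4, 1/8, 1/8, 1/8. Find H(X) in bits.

Each probability is a power of 1/2, so log₂(1/p) is an integer.
H = Σ p·log₂(1/p) = 1/8·3 + 1/4·2 + 1/4·2 + 1/8·3 + 1/8·3 + 1/8·3 = 2.5 bits.

2.5 bits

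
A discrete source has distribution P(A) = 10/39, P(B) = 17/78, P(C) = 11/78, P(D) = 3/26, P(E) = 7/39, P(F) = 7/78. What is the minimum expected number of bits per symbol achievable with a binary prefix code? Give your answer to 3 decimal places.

2.526 bits/symbol

Repeatedly combine the two least-probable nodes; the expected code length is the sum of the merged weights.
merge 7/78 + 3/26 → 8/39
merge 11/78 + 7/39 → 25/78
merge 8/39 + 17/78 → 11/26
merge 10/39 + 25/78 → 15/26
merge 11/26 + 15/26 → 1
L = 8/39 + 25/78 + 11/26 + 15/26 + 1 = 197/78 ≈ 2.526 bits/symbol.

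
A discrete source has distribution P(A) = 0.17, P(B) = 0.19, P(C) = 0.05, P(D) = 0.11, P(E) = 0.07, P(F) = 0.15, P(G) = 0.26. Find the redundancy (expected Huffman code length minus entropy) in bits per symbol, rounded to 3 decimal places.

Entropy H = −Σ p log₂ p ≈ 2.6406 bits.
Huffman merges: 1/20+7/100→3/25; 11/100+3/25→23/100; 3/20+17/100→8/25; 19/100+23/100→21/50; 13/50+8/25→29/50; 21/50+29/50→1. L = 267/100 ≈ 2.6700.
L − H = 2.6700 − 2.6406 = 0.029 bits.

0.029 bits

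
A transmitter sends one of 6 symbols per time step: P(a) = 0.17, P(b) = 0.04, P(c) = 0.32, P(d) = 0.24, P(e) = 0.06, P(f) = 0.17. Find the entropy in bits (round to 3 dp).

H = −Σ pᵢ log₂ pᵢ.
−0.17·log₂(0.17) = 0.4346
−0.04·log₂(0.04) = 0.1858
−0.32·log₂(0.32) = 0.5260
−0.24·log₂(0.24) = 0.4941
−0.06·log₂(0.06) = 0.2435
−0.17·log₂(0.17) = 0.4346
Sum ≈ 2.3186 → 2.319 bits.

2.319 bits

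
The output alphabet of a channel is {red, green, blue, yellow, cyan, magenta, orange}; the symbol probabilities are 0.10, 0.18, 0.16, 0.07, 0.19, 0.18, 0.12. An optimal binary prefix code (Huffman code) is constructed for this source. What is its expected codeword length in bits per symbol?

Repeatedly combine the two least-probable nodes; the expected code length is the sum of the merged weights.
merge 7/100 + 1/10 → 17/100
merge 3/25 + 4/25 → 7/25
merge 17/100 + 9/50 → 7/20
merge 9/50 + 19/100 → 37/100
merge 7/25 + 7/20 → 63/100
merge 37/100 + 63/100 → 1
L = 17/100 + 7/25 + 7/20 + 37/100 + 63/100 + 1 = 14/5 = 2.8 bits/symbol.

2.8 bits/symbol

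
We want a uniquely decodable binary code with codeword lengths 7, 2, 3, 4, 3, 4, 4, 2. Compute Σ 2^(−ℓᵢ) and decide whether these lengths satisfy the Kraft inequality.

With common denominator 2^7 = 128: Σ 2^(−ℓᵢ) = 1/128 + 32/128 + 16/128 + 8/128 + 16/128 + 8/128 + 8/128 + 32/128 = 121/128 = 0.9453125.
Kraft's inequality requires Σ ≤ 1; here Σ = 0.9453125 ≤ 1, so such a prefix code exists.

0.9453125; yes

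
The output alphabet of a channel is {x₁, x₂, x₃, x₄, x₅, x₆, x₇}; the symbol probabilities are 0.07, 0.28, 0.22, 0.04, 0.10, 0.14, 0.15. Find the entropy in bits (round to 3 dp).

H = −Σ pᵢ log₂ pᵢ.
−0.07·log₂(0.07) = 0.2686
−0.28·log₂(0.28) = 0.5142
−0.22·log₂(0.22) = 0.4806
−0.04·log₂(0.04) = 0.1858
−0.10·log₂(0.10) = 0.3322
−0.14·log₂(0.14) = 0.3971
−0.15·log₂(0.15) = 0.4105
Sum ≈ 2.5890 → 2.589 bits.

2.589 bits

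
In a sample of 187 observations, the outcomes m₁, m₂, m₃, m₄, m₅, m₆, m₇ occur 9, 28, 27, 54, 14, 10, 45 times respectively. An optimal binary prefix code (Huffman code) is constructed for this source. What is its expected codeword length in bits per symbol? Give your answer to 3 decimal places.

2.572 bits/symbol

Probabilities are the counts divided by 187.
Repeatedly combine the two least-probable nodes; the expected code length is the sum of the merged weights.
merge 9/187 + 10/187 → 19/187
merge 14/187 + 19/187 → 3/17
merge 27/187 + 28/187 → 5/17
merge 3/17 + 45/187 → 78/187
merge 54/187 + 5/17 → 109/187
merge 78/187 + 109/187 → 1
L = 19/187 + 3/17 + 5/17 + 78/187 + 109/187 + 1 = 481/187 ≈ 2.572 bits/symbol.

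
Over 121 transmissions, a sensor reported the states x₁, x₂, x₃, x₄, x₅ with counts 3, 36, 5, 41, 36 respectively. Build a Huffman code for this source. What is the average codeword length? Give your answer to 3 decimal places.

Probabilities are the counts divided by 121.
Repeatedly combine the two least-probable nodes; the expected code length is the sum of the merged weights.
merge 3/121 + 5/121 → 8/121
merge 8/121 + 36/121 → 4/11
merge 36/121 + 41/121 → 7/11
merge 4/11 + 7/11 → 1
L = 8/121 + 4/11 + 7/11 + 1 = 250/121 ≈ 2.066 bits/symbol.

2.066 bits/symbol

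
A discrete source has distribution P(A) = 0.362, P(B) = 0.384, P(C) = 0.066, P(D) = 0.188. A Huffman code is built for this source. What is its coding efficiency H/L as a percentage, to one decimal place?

94.8%

Entropy H = −Σ p log₂ p ≈ 1.7730 bits.
Huffman merges: 33/500+47/250→127/500; 127/500+181/500→77/125; 48/125+77/125→1. L = 187/100 ≈ 1.8700.
Efficiency = H/L = 1.7730/1.8700 = 94.8%.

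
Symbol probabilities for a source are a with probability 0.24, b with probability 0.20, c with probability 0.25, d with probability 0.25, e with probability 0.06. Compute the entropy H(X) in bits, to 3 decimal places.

2.202 bits

H = −Σ pᵢ log₂ pᵢ.
−0.24·log₂(0.24) = 0.4941
−0.20·log₂(0.20) = 0.4644
−0.25·log₂(0.25) = 0.5000
−0.25·log₂(0.25) = 0.5000
−0.06·log₂(0.06) = 0.2435
Sum ≈ 2.2021 → 2.202 bits.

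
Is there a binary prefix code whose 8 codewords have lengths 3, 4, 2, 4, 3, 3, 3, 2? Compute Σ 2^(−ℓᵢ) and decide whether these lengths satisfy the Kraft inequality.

1.125; no

With common denominator 2^4 = 16: Σ 2^(−ℓᵢ) = 2/16 + 1/16 + 4/16 + 1/16 + 2/16 + 2/16 + 2/16 + 4/16 = 18/16 = 1.125.
Kraft's inequality requires Σ ≤ 1; here Σ = 1.125 > 1, so no such prefix code exists.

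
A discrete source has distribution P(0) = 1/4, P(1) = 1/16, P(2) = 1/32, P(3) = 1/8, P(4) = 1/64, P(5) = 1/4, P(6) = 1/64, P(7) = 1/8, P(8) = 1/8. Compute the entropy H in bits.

2.71875 bits

Each probability is a power of 1/2, so log₂(1/p) is an integer.
H = Σ p·log₂(1/p) = 1/4·2 + 1/16·4 + 1/32·5 + 1/8·3 + 1/64·6 + 1/4·2 + 1/64·6 + 1/8·3 + 1/8·3 = 2.71875 bits.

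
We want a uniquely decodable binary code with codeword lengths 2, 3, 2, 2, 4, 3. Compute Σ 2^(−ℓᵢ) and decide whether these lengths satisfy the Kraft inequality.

1.0625; no

With common denominator 2^4 = 16: Σ 2^(−ℓᵢ) = 4/16 + 2/16 + 4/16 + 4/16 + 1/16 + 2/16 = 17/16 = 1.0625.
Kraft's inequality requires Σ ≤ 1; here Σ = 1.0625 > 1, so no such prefix code exists.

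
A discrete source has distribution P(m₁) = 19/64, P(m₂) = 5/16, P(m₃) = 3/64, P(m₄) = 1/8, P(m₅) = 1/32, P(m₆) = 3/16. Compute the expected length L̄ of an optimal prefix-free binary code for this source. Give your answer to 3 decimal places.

Repeatedly combine the two least-probable nodes; the expected code length is the sum of the merged weights.
merge 1/32 + 3/64 → 5/64
merge 5/64 + 1/8 → 13/64
merge 3/16 + 13/64 → 25/64
merge 19/64 + 5/16 → 39/64
merge 25/64 + 39/64 → 1
L = 5/64 + 13/64 + 25/64 + 39/64 + 1 = 73/32 ≈ 2.281 bits/symbol.

2.281 bits/symbol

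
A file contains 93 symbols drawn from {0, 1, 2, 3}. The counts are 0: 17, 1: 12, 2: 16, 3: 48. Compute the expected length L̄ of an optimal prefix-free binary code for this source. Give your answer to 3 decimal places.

1.785 bits/symbol

Probabilities are the counts divided by 93.
Repeatedly combine the two least-probable nodes; the expected code length is the sum of the merged weights.
merge 4/31 + 16/93 → 28/93
merge 17/93 + 28/93 → 15/31
merge 15/31 + 16/31 → 1
L = 28/93 + 15/31 + 1 = 166/93 ≈ 1.785 bits/symbol.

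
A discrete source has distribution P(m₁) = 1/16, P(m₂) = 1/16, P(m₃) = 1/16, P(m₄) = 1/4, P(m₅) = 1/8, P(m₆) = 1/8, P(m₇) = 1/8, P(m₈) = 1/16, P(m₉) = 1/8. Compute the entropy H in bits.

Each probability is a power of 1/2, so log₂(1/p) is an integer.
H = Σ p·log₂(1/p) = 1/16·4 + 1/16·4 + 1/16·4 + 1/4·2 + 1/8·3 + 1/8·3 + 1/8·3 + 1/16·4 + 1/8·3 = 3 bits.

3 bits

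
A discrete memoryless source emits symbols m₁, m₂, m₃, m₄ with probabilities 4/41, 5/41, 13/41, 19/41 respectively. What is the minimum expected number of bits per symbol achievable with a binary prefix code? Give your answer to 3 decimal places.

Repeatedly combine the two least-probable nodes; the expected code length is the sum of the merged weights.
merge 4/41 + 5/41 → 9/41
merge 9/41 + 13/41 → 22/41
merge 19/41 + 22/41 → 1
L = 9/41 + 22/41 + 1 = 72/41 ≈ 1.756 bits/symbol.

1.756 bits/symbol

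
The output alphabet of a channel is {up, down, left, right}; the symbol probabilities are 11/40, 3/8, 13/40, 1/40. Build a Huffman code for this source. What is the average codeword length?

1.925 bits/symbol

Repeatedly combine the two least-probable nodes; the expected code length is the sum of the merged weights.
merge 1/40 + 11/40 → 3/10
merge 3/10 + 13/40 → 5/8
merge 3/8 + 5/8 → 1
L = 3/10 + 5/8 + 1 = 77/40 = 1.925 bits/symbol.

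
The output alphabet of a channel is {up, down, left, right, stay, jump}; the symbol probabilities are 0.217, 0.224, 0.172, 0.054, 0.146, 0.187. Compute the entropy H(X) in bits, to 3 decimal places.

2.484 bits

H = −Σ pᵢ log₂ pᵢ.
−0.217·log₂(0.217) = 0.4783
−0.224·log₂(0.224) = 0.4835
−0.172·log₂(0.172) = 0.4368
−0.054·log₂(0.054) = 0.2274
−0.146·log₂(0.146) = 0.4053
−0.187·log₂(0.187) = 0.4523
Sum ≈ 2.4836 → 2.484 bits.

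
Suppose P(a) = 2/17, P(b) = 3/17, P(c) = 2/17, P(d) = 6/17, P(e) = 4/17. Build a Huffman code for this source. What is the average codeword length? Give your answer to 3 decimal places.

2.235 bits/symbol

Repeatedly combine the two least-probable nodes; the expected code length is the sum of the merged weights.
merge 2/17 + 2/17 → 4/17
merge 3/17 + 4/17 → 7/17
merge 4/17 + 6/17 → 10/17
merge 7/17 + 10/17 → 1
L = 4/17 + 7/17 + 10/17 + 1 = 38/17 ≈ 2.235 bits/symbol.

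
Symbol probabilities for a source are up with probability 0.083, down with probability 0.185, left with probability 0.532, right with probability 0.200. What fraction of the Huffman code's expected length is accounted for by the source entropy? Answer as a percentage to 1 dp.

Entropy H = −Σ p log₂ p ≈ 1.6972 bits.
Huffman merges: 83/1000+37/200→67/250; 1/5+67/250→117/250; 117/250+133/250→1. L = 217/125 ≈ 1.7360.
Efficiency = H/L = 1.6972/1.7360 = 97.8%.

97.8%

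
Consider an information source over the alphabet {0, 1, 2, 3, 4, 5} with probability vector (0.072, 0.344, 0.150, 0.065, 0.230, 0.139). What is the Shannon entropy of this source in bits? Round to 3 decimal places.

2.353 bits

H = −Σ pᵢ log₂ pᵢ.
−0.072·log₂(0.072) = 0.2733
−0.344·log₂(0.344) = 0.5296
−0.150·log₂(0.150) = 0.4105
−0.065·log₂(0.065) = 0.2563
−0.230·log₂(0.230) = 0.4877
−0.139·log₂(0.139) = 0.3957
Sum ≈ 2.3531 → 2.353 bits.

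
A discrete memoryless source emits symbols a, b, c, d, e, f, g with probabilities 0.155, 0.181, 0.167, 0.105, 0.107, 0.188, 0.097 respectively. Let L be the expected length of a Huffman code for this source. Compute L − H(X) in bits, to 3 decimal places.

0.051 bits

Entropy H = −Σ p log₂ p ≈ 2.7606 bits.
Huffman merges: 97/1000+21/200→101/500; 107/1000+31/200→131/500; 167/1000+181/1000→87/250; 47/250+101/500→39/100; 131/500+87/250→61/100; 39/100+61/100→1. L = 703/250 ≈ 2.8120.
L − H = 2.8120 − 2.7606 = 0.051 bits.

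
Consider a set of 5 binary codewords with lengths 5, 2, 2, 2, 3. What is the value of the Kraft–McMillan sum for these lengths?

0.90625

With common denominator 2^5 = 32: Σ 2^(−ℓᵢ) = 1/32 + 8/32 + 8/32 + 8/32 + 4/32 = 29/32 = 0.90625.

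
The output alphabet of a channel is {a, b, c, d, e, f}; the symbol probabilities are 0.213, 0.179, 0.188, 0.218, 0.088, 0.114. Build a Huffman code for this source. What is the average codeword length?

2.569 bits/symbol

Repeatedly combine the two least-probable nodes; the expected code length is the sum of the merged weights.
merge 11/125 + 57/500 → 101/500
merge 179/1000 + 47/250 → 367/1000
merge 101/500 + 213/1000 → 83/200
merge 109/500 + 367/1000 → 117/200
merge 83/200 + 117/200 → 1
L = 101/500 + 367/1000 + 83/200 + 117/200 + 1 = 2569/1000 = 2.569 bits/symbol.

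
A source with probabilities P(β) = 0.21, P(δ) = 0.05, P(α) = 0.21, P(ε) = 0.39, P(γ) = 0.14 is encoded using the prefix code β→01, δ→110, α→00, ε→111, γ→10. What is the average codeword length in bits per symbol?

L̄ = Σ pᵢ·ℓᵢ = 0.21·2 + 0.05·3 + 0.21·2 + 0.39·3 + 0.14·2 = 2.44 bits/symbol.

2.44 bits/symbol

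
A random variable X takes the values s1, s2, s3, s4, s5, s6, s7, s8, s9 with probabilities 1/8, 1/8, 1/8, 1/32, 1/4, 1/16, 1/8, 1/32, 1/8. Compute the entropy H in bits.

Each probability is a power of 1/2, so log₂(1/p) is an integer.
H = Σ p·log₂(1/p) = 1/8·3 + 1/8·3 + 1/8·3 + 1/32·5 + 1/4·2 + 1/16·4 + 1/8·3 + 1/32·5 + 1/8·3 = 2.9375 bits.

2.9375 bits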